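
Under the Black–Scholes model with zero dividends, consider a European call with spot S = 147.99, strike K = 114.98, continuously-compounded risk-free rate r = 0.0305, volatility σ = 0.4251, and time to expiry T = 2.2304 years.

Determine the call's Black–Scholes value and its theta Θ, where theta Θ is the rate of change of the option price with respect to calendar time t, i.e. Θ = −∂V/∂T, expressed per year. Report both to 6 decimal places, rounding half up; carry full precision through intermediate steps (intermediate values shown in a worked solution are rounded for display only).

price = 55.890389
Θ = -7.874455

σ√T = 0.4251·√2.2304 = 0.634867
d₁ = (ln(S/K) + (r+σ²/2)T) / (σ√T) = (ln(147.99/114.98) + (0.0305+0.4251²/2)·2.2304) / 0.634867 = (0.252387 + 0.269555) / 0.634867 = 0.822128
d₂ = d₁ − σ√T = 0.822128 − 0.634867 = 0.187261
e^{−rT} = e^{−0.0305·2.2304} = 0.934235
N(d₁) = 0.794498,  N(d₂) = 0.574272
Call price V = S·N(d₁) − K·e^{−rT}·N(d₂) = 117.577748 − 61.687359 = 55.890389
φ(d₁) = (1/√(2π))·e^{−d₁²/2} = 0.284539
Θ = −S·φ(d₁)·σ/(2√T) − r·K·e^{−rT}·N(d₂) = −5.992991 − 1.881464 = -7.874455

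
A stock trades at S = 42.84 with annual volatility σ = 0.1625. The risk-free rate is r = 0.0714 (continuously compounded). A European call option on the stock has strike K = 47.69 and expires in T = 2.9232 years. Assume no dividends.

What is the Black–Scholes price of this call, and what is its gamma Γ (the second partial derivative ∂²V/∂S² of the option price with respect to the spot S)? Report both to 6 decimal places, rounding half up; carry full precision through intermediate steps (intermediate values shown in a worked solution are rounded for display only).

σ√T = 0.1625·√2.9232 = 0.277832
d₁ = (ln(S/K) + (r+σ²/2)T) / (σ√T) = (ln(42.84/47.69) + (0.0714+0.1625²/2)·2.9232) / 0.277832 = (-0.107249 + 0.247312) / 0.277832 = 0.504126
d₂ = d₁ − σ√T = 0.504126 − 0.277832 = 0.226293
e^{−rT} = e^{−0.0714·2.9232} = 0.811625
N(d₁) = 0.692913,  N(d₂) = 0.589513
Call price V = S·N(d₁) − K·e^{−rT}·N(d₂) = 29.684413 − 22.817948 = 6.866465
φ(d₁) = (1/√(2π))·e^{−d₁²/2} = 0.351337
Γ = φ(d₁) / (S·σ·√T) = 0.029518

price = 6.866465
Γ = 0.029518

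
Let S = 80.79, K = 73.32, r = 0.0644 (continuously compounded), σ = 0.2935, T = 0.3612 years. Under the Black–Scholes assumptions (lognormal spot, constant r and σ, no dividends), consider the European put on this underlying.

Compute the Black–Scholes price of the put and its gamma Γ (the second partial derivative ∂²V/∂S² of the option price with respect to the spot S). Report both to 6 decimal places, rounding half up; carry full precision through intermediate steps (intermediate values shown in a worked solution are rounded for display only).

price = 1.972485
Γ = 0.020811

σ√T = 0.2935·√0.3612 = 0.176393
d₁ = (ln(S/K) + (r+σ²/2)T) / (σ√T) = (ln(80.79/73.32) + (0.0644+0.2935²/2)·0.3612) / 0.176393 = (0.097020 + 0.038819) / 0.176393 = 0.770088
d₂ = d₁ − σ√T = 0.770088 − 0.176393 = 0.593695
e^{−rT} = e^{−0.0644·0.3612} = 0.977007
N(−d₁) = 0.220624,  N(−d₂) = 0.276358
Put price V = K·e^{−rT}·N(−d₂) − S·N(−d₁) = 19.796684 − 17.824199 = 1.972485
φ(d₁) = (1/√(2π))·e^{−d₁²/2} = 0.296575
Γ = φ(d₁) / (S·σ·√T) = 0.020811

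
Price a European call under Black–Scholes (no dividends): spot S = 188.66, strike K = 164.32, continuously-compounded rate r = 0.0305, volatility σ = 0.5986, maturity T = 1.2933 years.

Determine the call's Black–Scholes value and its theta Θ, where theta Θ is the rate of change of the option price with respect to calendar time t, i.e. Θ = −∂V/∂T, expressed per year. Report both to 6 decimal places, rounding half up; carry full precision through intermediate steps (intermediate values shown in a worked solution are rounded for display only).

price = 63.020315
Θ = -18.789346

σ√T = 0.5986·√1.2933 = 0.680748
d₁ = (ln(S/K) + (r+σ²/2)T) / (σ√T) = (ln(188.66/164.32) + (0.0305+0.5986²/2)·1.2933) / 0.680748 = (0.138131 + 0.271155) / 0.680748 = 0.601229
d₂ = d₁ − σ√T = 0.601229 − 0.680748 = -0.079519
e^{−rT} = e^{−0.0305·1.2933} = 0.961322
N(d₁) = 0.726156,  N(d₂) = 0.468310
Call price V = S·N(d₁) − K·e^{−rT}·N(d₂) = 136.996626 − 73.976311 = 63.020315
φ(d₁) = (1/√(2π))·e^{−d₁²/2} = 0.332979
Θ = −S·φ(d₁)·σ/(2√T) − r·K·e^{−rT}·N(d₂) = −16.533068 − 2.256277 = -18.789346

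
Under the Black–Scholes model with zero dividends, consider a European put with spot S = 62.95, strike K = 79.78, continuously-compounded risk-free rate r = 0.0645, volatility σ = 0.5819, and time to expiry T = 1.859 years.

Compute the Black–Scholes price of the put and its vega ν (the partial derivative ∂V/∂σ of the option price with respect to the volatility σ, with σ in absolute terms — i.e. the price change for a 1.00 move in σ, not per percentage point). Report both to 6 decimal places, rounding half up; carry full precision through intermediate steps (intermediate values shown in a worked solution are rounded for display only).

σ√T = 0.5819·√1.859 = 0.793392
d₁ = (ln(S/K) + (r+σ²/2)T) / (σ√T) = (ln(62.95/79.78) + (0.0645+0.5819²/2)·1.859) / 0.793392 = (-0.236932 + 0.434641) / 0.793392 = 0.249195
d₂ = d₁ − σ√T = 0.249195 − 0.793392 = -0.544198
e^{−rT} = e^{−0.0645·1.859} = 0.887004
N(−d₁) = 0.401605,  N(−d₂) = 0.706847
Put price V = K·e^{−rT}·N(−d₂) − S·N(−d₁) = 50.020190 − 25.281040 = 24.739149
φ(d₁) = (1/√(2π))·e^{−d₁²/2} = 0.386746
ν = S·φ(d₁)·√T = 33.194114

price = 24.739149
ν = 33.194114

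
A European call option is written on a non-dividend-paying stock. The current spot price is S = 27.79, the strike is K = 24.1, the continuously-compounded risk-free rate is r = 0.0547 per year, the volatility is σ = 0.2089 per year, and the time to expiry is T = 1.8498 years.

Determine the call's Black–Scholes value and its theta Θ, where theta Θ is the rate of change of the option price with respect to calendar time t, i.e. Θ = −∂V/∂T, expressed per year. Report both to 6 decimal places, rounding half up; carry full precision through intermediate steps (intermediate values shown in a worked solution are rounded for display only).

price = 6.762946
Θ = -1.425476

σ√T = 0.2089·√1.8498 = 0.284119
d₁ = (ln(S/K) + (r+σ²/2)T) / (σ√T) = (ln(27.79/24.1) + (0.0547+0.2089²/2)·1.8498) / 0.284119 = (0.142464 + 0.141546) / 0.284119 = 0.999616
d₂ = d₁ − σ√T = 0.999616 − 0.284119 = 0.715497
e^{−rT} = e^{−0.0547·1.8498} = 0.903767
N(d₁) = 0.841252,  N(d₂) = 0.762849
Call price V = S·N(d₁) − K·e^{−rT}·N(d₂) = 23.378390 − 16.615444 = 6.762946
φ(d₁) = (1/√(2π))·e^{−d₁²/2} = 0.242064
Θ = −S·φ(d₁)·σ/(2√T) − r·K·e^{−rT}·N(d₂) = −0.516611 − 0.908865 = -1.425476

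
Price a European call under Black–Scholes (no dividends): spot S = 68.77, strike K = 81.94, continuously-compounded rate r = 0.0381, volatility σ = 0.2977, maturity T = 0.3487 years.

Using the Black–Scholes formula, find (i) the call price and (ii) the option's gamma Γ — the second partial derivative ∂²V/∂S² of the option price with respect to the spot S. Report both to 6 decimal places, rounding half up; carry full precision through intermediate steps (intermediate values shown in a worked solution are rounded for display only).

price = 1.263254
Γ = 0.023320

σ√T = 0.2977·√0.3487 = 0.175794
d₁ = (ln(S/K) + (r+σ²/2)T) / (σ√T) = (ln(68.77/81.94) + (0.0381+0.2977²/2)·0.3487) / 0.175794 = (-0.175220 + 0.028737) / 0.175794 = -0.833260
d₂ = d₁ − σ√T = -0.833260 − 0.175794 = -1.009054
e^{−rT} = e^{−0.0381·0.3487} = 0.986802
N(d₁) = 0.202349,  N(d₂) = 0.156474
Call price V = S·N(d₁) − K·e^{−rT}·N(d₂) = 13.915543 − 12.652289 = 1.263254
φ(d₁) = (1/√(2π))·e^{−d₁²/2} = 0.281929
Γ = φ(d₁) / (S·σ·√T) = 0.023320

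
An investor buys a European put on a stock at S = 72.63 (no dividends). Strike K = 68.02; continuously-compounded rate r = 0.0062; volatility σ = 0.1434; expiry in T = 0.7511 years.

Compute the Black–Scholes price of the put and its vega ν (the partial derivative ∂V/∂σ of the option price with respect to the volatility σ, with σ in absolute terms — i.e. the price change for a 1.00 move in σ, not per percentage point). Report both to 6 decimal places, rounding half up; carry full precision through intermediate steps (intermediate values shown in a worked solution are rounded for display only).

σ√T = 0.1434·√0.7511 = 0.124279
d₁ = (ln(S/K) + (r+σ²/2)T) / (σ√T) = (ln(72.63/68.02) + (0.0062+0.1434²/2)·0.7511) / 0.124279 = (0.065576 + 0.012379) / 0.124279 = 0.627264
d₂ = d₁ − σ√T = 0.627264 − 0.124279 = 0.502985
e^{−rT} = e^{−0.0062·0.7511} = 0.995354
N(−d₁) = 0.265243,  N(−d₂) = 0.307488
Put price V = K·e^{−rT}·N(−d₂) − S·N(−d₁) = 20.818132 − 19.264616 = 1.553517
φ(d₁) = (1/√(2π))·e^{−d₁²/2} = 0.327696
ν = S·φ(d₁)·√T = 20.627012

price = 1.553517
ν = 20.627012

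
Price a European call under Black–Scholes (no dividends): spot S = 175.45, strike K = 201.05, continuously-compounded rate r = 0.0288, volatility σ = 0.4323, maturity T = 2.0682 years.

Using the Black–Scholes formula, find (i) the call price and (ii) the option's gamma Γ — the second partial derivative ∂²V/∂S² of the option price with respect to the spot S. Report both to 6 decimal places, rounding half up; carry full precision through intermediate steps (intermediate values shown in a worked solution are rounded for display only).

σ√T = 0.4323·√2.0682 = 0.621701
d₁ = (ln(S/K) + (r+σ²/2)T) / (σ√T) = (ln(175.45/201.05) + (0.0288+0.4323²/2)·2.0682) / 0.621701 = (-0.136200 + 0.252820) / 0.621701 = 0.187583
d₂ = d₁ − σ√T = 0.187583 − 0.621701 = -0.434118
e^{−rT} = e^{−0.0288·2.0682} = 0.942175
N(d₁) = 0.574398,  N(d₂) = 0.332101
Call price V = S·N(d₁) − K·e^{−rT}·N(d₂) = 100.778181 − 62.908090 = 37.870091
φ(d₁) = (1/√(2π))·e^{−d₁²/2} = 0.391985
Γ = φ(d₁) / (S·σ·√T) = 0.003594

price = 37.870091
Γ = 0.003594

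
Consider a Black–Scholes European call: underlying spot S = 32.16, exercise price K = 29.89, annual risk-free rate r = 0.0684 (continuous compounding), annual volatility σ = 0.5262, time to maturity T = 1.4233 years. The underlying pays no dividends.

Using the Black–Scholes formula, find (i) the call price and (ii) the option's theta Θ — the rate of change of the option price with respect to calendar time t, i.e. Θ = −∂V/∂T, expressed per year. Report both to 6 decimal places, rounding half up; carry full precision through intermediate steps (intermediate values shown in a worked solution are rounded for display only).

price = 10.082457
Θ = -3.279837

σ√T = 0.5262·√1.4233 = 0.627768
d₁ = (ln(S/K) + (r+σ²/2)T) / (σ√T) = (ln(32.16/29.89) + (0.0684+0.5262²/2)·1.4233) / 0.627768 = (0.073199 + 0.294400) / 0.627768 = 0.585566
d₂ = d₁ − σ√T = 0.585566 − 0.627768 = -0.042202
e^{−rT} = e^{−0.0684·1.4233} = 0.907235
N(d₁) = 0.720916,  N(d₂) = 0.483169
Call price V = S·N(d₁) − K·e^{−rT}·N(d₂) = 23.184670 − 13.102213 = 10.082457
φ(d₁) = (1/√(2π))·e^{−d₁²/2} = 0.336088
Θ = −S·φ(d₁)·σ/(2√T) − r·K·e^{−rT}·N(d₂) = −2.383646 − 0.896191 = -3.279837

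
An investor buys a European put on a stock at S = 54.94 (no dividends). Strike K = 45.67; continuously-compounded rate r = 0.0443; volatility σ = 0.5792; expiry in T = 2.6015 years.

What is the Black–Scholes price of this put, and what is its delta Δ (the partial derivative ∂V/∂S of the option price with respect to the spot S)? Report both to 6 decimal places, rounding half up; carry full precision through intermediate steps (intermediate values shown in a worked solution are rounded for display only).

price = 10.883448
Δ = -0.215266

σ√T = 0.5792·√2.6015 = 0.934201
d₁ = (ln(S/K) + (r+σ²/2)T) / (σ√T) = (ln(54.94/45.67) + (0.0443+0.5792²/2)·2.6015) / 0.934201 = (0.184800 + 0.551612) / 0.934201 = 0.788280
d₂ = d₁ − σ√T = 0.788280 − 0.934201 = -0.145921
e^{−rT} = e^{−0.0443·2.6015} = 0.891146
N(−d₁) = 0.215266,  N(−d₂) = 0.558008
Put price V = K·e^{−rT}·N(−d₂) − S·N(−d₁) = 22.710182 − 11.826734 = 10.883448
Δ = −N(−d₁) = -0.215266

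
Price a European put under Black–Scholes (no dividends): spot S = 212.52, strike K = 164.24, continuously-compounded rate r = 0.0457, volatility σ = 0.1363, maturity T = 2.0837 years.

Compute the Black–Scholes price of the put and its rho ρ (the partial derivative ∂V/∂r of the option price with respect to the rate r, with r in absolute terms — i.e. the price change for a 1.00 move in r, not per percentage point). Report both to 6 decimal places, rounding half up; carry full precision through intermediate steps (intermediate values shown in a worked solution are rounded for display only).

σ√T = 0.1363·√2.0837 = 0.196749
d₁ = (ln(S/K) + (r+σ²/2)T) / (σ√T) = (ln(212.52/164.24) + (0.0457+0.1363²/2)·2.0837) / 0.196749 = (0.257707 + 0.114580) / 0.196749 = 1.892192
d₂ = d₁ − σ√T = 1.892192 − 0.196749 = 1.695442
e^{−rT} = e^{−0.0457·2.0837} = 0.909168
N(−d₁) = 0.029233,  N(−d₂) = 0.044996
Put price V = K·e^{−rT}·N(−d₂) − S·N(−d₁) = 6.718852 − 6.212540 = 0.506312
ρ = −K·T·e^{−rT}·N(−d₂) = -14.000072

price = 0.506312
ρ = -14.000072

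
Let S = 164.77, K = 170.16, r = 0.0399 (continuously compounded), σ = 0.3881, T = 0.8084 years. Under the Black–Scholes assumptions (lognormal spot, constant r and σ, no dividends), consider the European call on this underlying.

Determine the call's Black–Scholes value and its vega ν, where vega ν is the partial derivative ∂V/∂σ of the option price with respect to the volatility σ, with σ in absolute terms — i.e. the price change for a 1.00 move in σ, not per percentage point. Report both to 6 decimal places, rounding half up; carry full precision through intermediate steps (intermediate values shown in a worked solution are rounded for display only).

σ√T = 0.3881·√0.8084 = 0.348945
d₁ = (ln(S/K) + (r+σ²/2)T) / (σ√T) = (ln(164.77/170.16) + (0.0399+0.3881²/2)·0.8084) / 0.348945 = (-0.032189 + 0.093136) / 0.348945 = 0.174663
d₂ = d₁ − σ√T = 0.174663 − 0.348945 = -0.174282
e^{−rT} = e^{−0.0399·0.8084} = 0.968259
N(d₁) = 0.569328,  N(d₂) = 0.430822
Call price V = S·N(d₁) − K·e^{−rT}·N(d₂) = 93.808148 − 70.981823 = 22.826324
φ(d₁) = (1/√(2π))·e^{−d₁²/2} = 0.392903
ν = S·φ(d₁)·√T = 58.207213

price = 22.826324
ν = 58.207213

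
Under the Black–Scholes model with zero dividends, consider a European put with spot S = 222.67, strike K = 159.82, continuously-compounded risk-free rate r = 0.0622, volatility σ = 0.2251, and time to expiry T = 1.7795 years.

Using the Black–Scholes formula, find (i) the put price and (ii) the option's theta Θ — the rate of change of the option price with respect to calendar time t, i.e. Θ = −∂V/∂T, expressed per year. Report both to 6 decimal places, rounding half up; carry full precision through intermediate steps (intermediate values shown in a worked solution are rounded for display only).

price = 1.656292
Θ = -1.180394

σ√T = 0.2251·√1.7795 = 0.300279
d₁ = (ln(S/K) + (r+σ²/2)T) / (σ√T) = (ln(222.67/159.82) + (0.0622+0.2251²/2)·1.7795) / 0.300279 = (0.331643 + 0.155769) / 0.300279 = 1.623196
d₂ = d₁ − σ√T = 1.623196 − 0.300279 = 1.322918
e^{−rT} = e^{−0.0622·1.7795} = 0.895221
N(−d₁) = 0.052274,  N(−d₂) = 0.092931
Put price V = K·e^{−rT}·N(−d₂) − S·N(−d₁) = 13.296084 − 11.639792 = 1.656292
φ(d₁) = (1/√(2π))·e^{−d₁²/2} = 0.106851
Θ = −S·φ(d₁)·σ/(2√T) + r·K·e^{−rT}·N(−d₂) = −2.007410 + 0.827016 = -1.180394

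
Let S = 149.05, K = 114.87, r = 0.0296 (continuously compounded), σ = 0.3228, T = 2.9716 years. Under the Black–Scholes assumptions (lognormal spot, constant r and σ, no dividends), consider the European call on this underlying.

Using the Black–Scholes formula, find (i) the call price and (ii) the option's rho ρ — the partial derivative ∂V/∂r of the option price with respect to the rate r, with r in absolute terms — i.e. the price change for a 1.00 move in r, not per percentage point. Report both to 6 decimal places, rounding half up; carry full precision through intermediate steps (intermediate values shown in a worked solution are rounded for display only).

σ√T = 0.3228·√2.9716 = 0.556453
d₁ = (ln(S/K) + (r+σ²/2)T) / (σ√T) = (ln(149.05/114.87) + (0.0296+0.3228²/2)·2.9716) / 0.556453 = (0.260481 + 0.242779) / 0.556453 = 0.904407
d₂ = d₁ − σ√T = 0.904407 − 0.556453 = 0.347954
e^{−rT} = e^{−0.0296·2.9716} = 0.915798
N(d₁) = 0.817110,  N(d₂) = 0.636063
Call price V = S·N(d₁) − K·e^{−rT}·N(d₂) = 121.790274 − 66.912334 = 54.877941
ρ = K·T·e^{−rT}·N(d₂) = 198.836691

price = 54.877941
ρ = 198.836691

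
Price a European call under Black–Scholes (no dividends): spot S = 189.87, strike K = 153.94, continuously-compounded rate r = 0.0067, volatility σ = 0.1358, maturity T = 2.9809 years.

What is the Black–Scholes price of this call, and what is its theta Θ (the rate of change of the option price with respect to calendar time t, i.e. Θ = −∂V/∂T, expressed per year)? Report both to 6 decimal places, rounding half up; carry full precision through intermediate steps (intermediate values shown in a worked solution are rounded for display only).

price = 42.394173
Θ = -2.446575

σ√T = 0.1358·√2.9809 = 0.234463
d₁ = (ln(S/K) + (r+σ²/2)T) / (σ√T) = (ln(189.87/153.94) + (0.0067+0.1358²/2)·2.9809) / 0.234463 = (0.209777 + 0.047458) / 0.234463 = 1.097127
d₂ = d₁ − σ√T = 1.097127 − 0.234463 = 0.862664
e^{−rT} = e^{−0.0067·2.9809} = 0.980226
N(d₁) = 0.863707,  N(d₂) = 0.805839
Call price V = S·N(d₁) − K·e^{−rT}·N(d₂) = 163.992041 − 121.597868 = 42.394173
φ(d₁) = (1/√(2π))·e^{−d₁²/2} = 0.218541
Θ = −S·φ(d₁)·σ/(2√T) − r·K·e^{−rT}·N(d₂) = −1.631869 − 0.814706 = -2.446575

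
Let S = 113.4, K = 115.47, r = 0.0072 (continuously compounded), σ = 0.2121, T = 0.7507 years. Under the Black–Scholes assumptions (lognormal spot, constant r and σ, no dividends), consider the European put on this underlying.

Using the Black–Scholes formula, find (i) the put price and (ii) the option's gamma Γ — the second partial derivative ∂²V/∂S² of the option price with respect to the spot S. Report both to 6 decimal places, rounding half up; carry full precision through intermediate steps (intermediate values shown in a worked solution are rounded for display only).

price = 9.098675
Γ = 0.019139

σ√T = 0.2121·√0.7507 = 0.183770
d₁ = (ln(S/K) + (r+σ²/2)T) / (σ√T) = (ln(113.4/115.47) + (0.0072+0.2121²/2)·0.7507) / 0.183770 = (-0.018089 + 0.022291) / 0.183770 = 0.022862
d₂ = d₁ − σ√T = 0.022862 − 0.183770 = -0.160908
e^{−rT} = e^{−0.0072·0.7507} = 0.994610
N(−d₁) = 0.490880,  N(−d₂) = 0.563917
Put price V = K·e^{−rT}·N(−d₂) − S·N(−d₁) = 64.764492 − 55.665816 = 9.098675
φ(d₁) = (1/√(2π))·e^{−d₁²/2} = 0.398838
Γ = φ(d₁) / (S·σ·√T) = 0.019139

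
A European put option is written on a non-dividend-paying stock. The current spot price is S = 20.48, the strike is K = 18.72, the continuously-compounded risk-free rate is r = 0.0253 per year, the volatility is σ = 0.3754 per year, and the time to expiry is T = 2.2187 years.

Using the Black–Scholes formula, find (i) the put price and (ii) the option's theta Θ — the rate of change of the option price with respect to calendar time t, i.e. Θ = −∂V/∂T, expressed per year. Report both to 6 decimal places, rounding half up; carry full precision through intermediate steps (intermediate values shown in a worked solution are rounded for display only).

price = 2.951031
Θ = -0.662380

σ√T = 0.3754·√2.2187 = 0.559170
d₁ = (ln(S/K) + (r+σ²/2)T) / (σ√T) = (ln(20.48/18.72) + (0.0253+0.3754²/2)·2.2187) / 0.559170 = (0.089856 + 0.212468) / 0.559170 = 0.540667
d₂ = d₁ − σ√T = 0.540667 − 0.559170 = -0.018502
e^{−rT} = e^{−0.0253·2.2187} = 0.945413
N(−d₁) = 0.294368,  N(−d₂) = 0.507381
Put price V = K·e^{−rT}·N(−d₂) − S·N(−d₁) = 8.979697 − 6.028666 = 2.951031
φ(d₁) = (1/√(2π))·e^{−d₁²/2} = 0.344694
Θ = −S·φ(d₁)·σ/(2√T) + r·K·e^{−rT}·N(−d₂) = −0.889566 + 0.227186 = -0.662380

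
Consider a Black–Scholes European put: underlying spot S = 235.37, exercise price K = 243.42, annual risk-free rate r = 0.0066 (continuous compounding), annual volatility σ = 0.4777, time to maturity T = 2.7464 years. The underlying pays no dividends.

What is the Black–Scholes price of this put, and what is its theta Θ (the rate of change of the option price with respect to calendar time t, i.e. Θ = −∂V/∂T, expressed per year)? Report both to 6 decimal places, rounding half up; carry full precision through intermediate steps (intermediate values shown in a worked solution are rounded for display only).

price = 74.857388
Θ = -11.565553

σ√T = 0.4777·√2.7464 = 0.791657
d₁ = (ln(S/K) + (r+σ²/2)T) / (σ√T) = (ln(235.37/243.42) + (0.0066+0.4777²/2)·2.7464) / 0.791657 = (-0.033630 + 0.331487) / 0.791657 = 0.376245
d₂ = d₁ − σ√T = 0.376245 − 0.791657 = -0.415412
e^{−rT} = e^{−0.0066·2.7464} = 0.982037
N(−d₁) = 0.353367,  N(−d₂) = 0.661080
Put price V = K·e^{−rT}·N(−d₂) − S·N(−d₁) = 158.029456 − 83.172068 = 74.857388
φ(d₁) = (1/√(2π))·e^{−d₁²/2} = 0.371681
Θ = −S·φ(d₁)·σ/(2√T) + r·K·e^{−rT}·N(−d₂) = −12.608548 + 1.042994 = -11.565553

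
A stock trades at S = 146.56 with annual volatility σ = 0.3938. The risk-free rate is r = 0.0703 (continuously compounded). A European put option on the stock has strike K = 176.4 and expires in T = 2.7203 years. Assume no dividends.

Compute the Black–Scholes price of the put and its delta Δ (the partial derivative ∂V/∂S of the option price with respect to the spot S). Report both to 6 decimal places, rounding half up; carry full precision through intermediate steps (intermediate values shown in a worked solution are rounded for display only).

σ√T = 0.3938·√2.7203 = 0.649507
d₁ = (ln(S/K) + (r+σ²/2)T) / (σ√T) = (ln(146.56/176.4) + (0.0703+0.3938²/2)·2.7203) / 0.649507 = (-0.185319 + 0.402167) / 0.649507 = 0.333865
d₂ = d₁ − σ√T = 0.333865 − 0.649507 = -0.315642
e^{−rT} = e^{−0.0703·2.7203} = 0.825937
N(−d₁) = 0.369241,  N(−d₂) = 0.623863
Put price V = K·e^{−rT}·N(−d₂) − S·N(−d₁) = 90.893875 − 54.115920 = 36.777955
Δ = −N(−d₁) = -0.369241

price = 36.777955
Δ = -0.369241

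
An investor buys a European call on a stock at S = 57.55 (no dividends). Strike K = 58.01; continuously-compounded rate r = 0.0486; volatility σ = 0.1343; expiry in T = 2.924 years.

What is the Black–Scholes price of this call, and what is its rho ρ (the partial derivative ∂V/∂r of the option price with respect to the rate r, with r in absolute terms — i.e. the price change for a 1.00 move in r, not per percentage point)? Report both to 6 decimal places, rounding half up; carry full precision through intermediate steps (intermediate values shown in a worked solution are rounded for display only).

σ√T = 0.1343·√2.924 = 0.229649
d₁ = (ln(S/K) + (r+σ²/2)T) / (σ√T) = (ln(57.55/58.01) + (0.0486+0.1343²/2)·2.924) / 0.229649 = (-0.007961 + 0.168476) / 0.229649 = 0.698955
d₂ = d₁ − σ√T = 0.698955 − 0.229649 = 0.469306
e^{−rT} = e^{−0.0486·2.924} = 0.867529
N(d₁) = 0.757710,  N(d₂) = 0.680575
Call price V = S·N(d₁) − K·e^{−rT}·N(d₂) = 43.606214 − 34.250162 = 9.356053
ρ = K·T·e^{−rT}·N(d₂) = 100.147473

price = 9.356053
ρ = 100.147473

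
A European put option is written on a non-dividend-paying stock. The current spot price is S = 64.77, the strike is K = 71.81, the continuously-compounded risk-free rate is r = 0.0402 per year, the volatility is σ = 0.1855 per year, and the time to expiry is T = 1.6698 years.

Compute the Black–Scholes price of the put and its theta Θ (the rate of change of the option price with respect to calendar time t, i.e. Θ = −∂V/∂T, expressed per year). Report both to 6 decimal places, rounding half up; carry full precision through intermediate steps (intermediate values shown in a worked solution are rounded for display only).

σ√T = 0.1855·√1.6698 = 0.239704
d₁ = (ln(S/K) + (r+σ²/2)T) / (σ√T) = (ln(64.77/71.81) + (0.0402+0.1855²/2)·1.6698) / 0.239704 = (-0.103181 + 0.095855) / 0.239704 = -0.030563
d₂ = d₁ − σ√T = -0.030563 − 0.239704 = -0.270268
e^{−rT} = e^{−0.0402·1.6698} = 0.935077
N(−d₁) = 0.512191,  N(−d₂) = 0.606523
Put price V = K·e^{−rT}·N(−d₂) − S·N(−d₁) = 40.726740 − 33.174614 = 7.552125
φ(d₁) = (1/√(2π))·e^{−d₁²/2} = 0.398756
Θ = −S·φ(d₁)·σ/(2√T) + r·K·e^{−rT}·N(−d₂) = −1.853800 + 1.637215 = -0.216585

price = 7.552125
Θ = -0.216585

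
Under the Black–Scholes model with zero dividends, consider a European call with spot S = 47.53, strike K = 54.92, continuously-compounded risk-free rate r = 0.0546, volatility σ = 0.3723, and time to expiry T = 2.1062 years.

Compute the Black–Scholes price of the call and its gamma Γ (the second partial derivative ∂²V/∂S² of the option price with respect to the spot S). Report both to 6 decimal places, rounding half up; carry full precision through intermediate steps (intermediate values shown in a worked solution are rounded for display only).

price = 9.576560
Γ = 0.015178

σ√T = 0.3723·√2.1062 = 0.540310
d₁ = (ln(S/K) + (r+σ²/2)T) / (σ√T) = (ln(47.53/54.92) + (0.0546+0.3723²/2)·2.1062) / 0.540310 = (-0.144516 + 0.260966) / 0.540310 = 0.215523
d₂ = d₁ − σ√T = 0.215523 − 0.540310 = -0.324786
e^{−rT} = e^{−0.0546·2.1062} = 0.891367
N(d₁) = 0.585320,  N(d₂) = 0.372671
Call price V = S·N(d₁) − K·e^{−rT}·N(d₂) = 27.820276 − 18.243716 = 9.576560
φ(d₁) = (1/√(2π))·e^{−d₁²/2} = 0.389784
Γ = φ(d₁) / (S·σ·√T) = 0.015178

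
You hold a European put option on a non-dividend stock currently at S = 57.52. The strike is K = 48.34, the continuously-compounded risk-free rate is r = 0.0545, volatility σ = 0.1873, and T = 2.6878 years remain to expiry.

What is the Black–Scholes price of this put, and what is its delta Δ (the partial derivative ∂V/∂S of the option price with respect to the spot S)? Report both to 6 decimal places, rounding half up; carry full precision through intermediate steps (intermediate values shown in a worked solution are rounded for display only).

σ√T = 0.1873·√2.6878 = 0.307069
d₁ = (ln(S/K) + (r+σ²/2)T) / (σ√T) = (ln(57.52/48.34) + (0.0545+0.1873²/2)·2.6878) / 0.307069 = (0.173873 + 0.193631) / 0.307069 = 1.196812
d₂ = d₁ − σ√T = 1.196812 − 0.307069 = 0.889743
e^{−rT} = e^{−0.0545·2.6878} = 0.863739
N(−d₁) = 0.115690,  N(−d₂) = 0.186802
Put price V = K·e^{−rT}·N(−d₂) − S·N(−d₁) = 7.799564 − 6.654481 = 1.145083
Δ = −N(−d₁) = -0.115690

price = 1.145083
Δ = -0.115690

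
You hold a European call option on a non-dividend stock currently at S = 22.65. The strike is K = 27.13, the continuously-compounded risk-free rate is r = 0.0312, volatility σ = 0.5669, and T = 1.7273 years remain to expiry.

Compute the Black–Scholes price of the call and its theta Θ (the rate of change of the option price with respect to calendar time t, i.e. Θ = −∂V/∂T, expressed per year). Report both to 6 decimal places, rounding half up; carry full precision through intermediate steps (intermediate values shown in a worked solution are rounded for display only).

σ√T = 0.5669·√1.7273 = 0.745058
d₁ = (ln(S/K) + (r+σ²/2)T) / (σ√T) = (ln(22.65/27.13) + (0.0312+0.5669²/2)·1.7273) / 0.745058 = (-0.180480 + 0.331448) / 0.745058 = 0.202625
d₂ = d₁ − σ√T = 0.202625 − 0.745058 = -0.542433
e^{−rT} = e^{−0.0312·1.7273} = 0.947535
N(d₁) = 0.580286,  N(d₂) = 0.293760
Call price V = S·N(d₁) − K·e^{−rT}·N(d₂) = 13.143477 − 7.551575 = 5.591902
φ(d₁) = (1/√(2π))·e^{−d₁²/2} = 0.390836
Θ = −S·φ(d₁)·σ/(2√T) − r·K·e^{−rT}·N(d₂) = −1.909218 − 0.235609 = -2.144827

price = 5.591902
Θ = -2.144827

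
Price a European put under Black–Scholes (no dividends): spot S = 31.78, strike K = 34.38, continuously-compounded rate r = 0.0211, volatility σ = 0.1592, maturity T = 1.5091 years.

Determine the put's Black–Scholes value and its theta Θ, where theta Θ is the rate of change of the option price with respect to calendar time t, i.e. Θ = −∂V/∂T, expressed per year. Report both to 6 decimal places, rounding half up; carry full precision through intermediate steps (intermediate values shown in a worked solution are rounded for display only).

price = 3.368099
Θ = -0.369265

σ√T = 0.1592·√1.5091 = 0.195570
d₁ = (ln(S/K) + (r+σ²/2)T) / (σ√T) = (ln(31.78/34.38) + (0.0211+0.1592²/2)·1.5091) / 0.195570 = (-0.078638 + 0.050966) / 0.195570 = -0.141494
d₂ = d₁ − σ√T = -0.141494 − 0.195570 = -0.337064
e^{−rT} = e^{−0.0211·1.5091} = 0.968660
N(−d₁) = 0.556260,  N(−d₂) = 0.631966
Put price V = K·e^{−rT}·N(−d₂) − S·N(−d₁) = 21.046051 − 17.677951 = 3.368099
φ(d₁) = (1/√(2π))·e^{−d₁²/2} = 0.394969
Θ = −S·φ(d₁)·σ/(2√T) + r·K·e^{−rT}·N(−d₂) = −0.813337 + 0.444072 = -0.369265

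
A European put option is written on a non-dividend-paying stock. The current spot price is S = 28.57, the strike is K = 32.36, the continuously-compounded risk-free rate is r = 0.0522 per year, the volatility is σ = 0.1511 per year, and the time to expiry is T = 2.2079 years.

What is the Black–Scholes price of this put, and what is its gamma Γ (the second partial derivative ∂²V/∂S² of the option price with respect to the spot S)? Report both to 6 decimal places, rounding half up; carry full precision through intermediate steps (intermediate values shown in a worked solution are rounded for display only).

price = 2.701470
Γ = 0.062038

σ√T = 0.1511·√2.2079 = 0.224520
d₁ = (ln(S/K) + (r+σ²/2)T) / (σ√T) = (ln(28.57/32.36) + (0.0522+0.1511²/2)·2.2079) / 0.224520 = (-0.124566 + 0.140457) / 0.224520 = 0.070778
d₂ = d₁ − σ√T = 0.070778 − 0.224520 = -0.153742
e^{−rT} = e^{−0.0522·2.2079} = 0.891141
N(−d₁) = 0.471787,  N(−d₂) = 0.561093
Put price V = K·e^{−rT}·N(−d₂) − S·N(−d₁) = 16.180432 − 13.478962 = 2.701470
φ(d₁) = (1/√(2π))·e^{−d₁²/2} = 0.397944
Γ = φ(d₁) / (S·σ·√T) = 0.062038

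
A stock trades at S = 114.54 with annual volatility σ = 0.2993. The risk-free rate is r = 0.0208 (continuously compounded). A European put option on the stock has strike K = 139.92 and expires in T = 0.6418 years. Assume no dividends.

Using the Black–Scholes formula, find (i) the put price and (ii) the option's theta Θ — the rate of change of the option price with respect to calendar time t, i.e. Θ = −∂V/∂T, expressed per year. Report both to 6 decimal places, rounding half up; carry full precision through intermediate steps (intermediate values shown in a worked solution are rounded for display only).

price = 27.269136
Θ = -4.526677

σ√T = 0.2993·√0.6418 = 0.239776
d₁ = (ln(S/K) + (r+σ²/2)T) / (σ√T) = (ln(114.54/139.92) + (0.0208+0.2993²/2)·0.6418) / 0.239776 = (-0.200147 + 0.042096) / 0.239776 = -0.659159
d₂ = d₁ − σ√T = -0.659159 − 0.239776 = -0.898936
e^{−rT} = e^{−0.0208·0.6418} = 0.986739
N(−d₁) = 0.745103,  N(−d₂) = 0.815657
Put price V = K·e^{−rT}·N(−d₂) − S·N(−d₁) = 112.613265 − 85.344129 = 27.269136
φ(d₁) = (1/√(2π))·e^{−d₁²/2} = 0.321042
Θ = −S·φ(d₁)·σ/(2√T) + r·K·e^{−rT}·N(−d₂) = −6.869033 + 2.342356 = -4.526677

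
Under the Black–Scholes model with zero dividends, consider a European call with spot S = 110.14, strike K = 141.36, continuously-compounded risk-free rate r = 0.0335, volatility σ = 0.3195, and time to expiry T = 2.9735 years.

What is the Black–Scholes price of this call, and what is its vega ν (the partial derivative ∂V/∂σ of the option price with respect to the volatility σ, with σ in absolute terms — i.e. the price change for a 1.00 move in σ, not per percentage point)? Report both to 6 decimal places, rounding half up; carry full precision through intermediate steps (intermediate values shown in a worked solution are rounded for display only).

price = 17.855357
ν = 75.768159

σ√T = 0.3195·√2.9735 = 0.550941
d₁ = (ln(S/K) + (r+σ²/2)T) / (σ√T) = (ln(110.14/141.36) + (0.0335+0.3195²/2)·2.9735) / 0.550941 = (-0.249558 + 0.251380) / 0.550941 = 0.003308
d₂ = d₁ − σ√T = 0.003308 − 0.550941 = -0.547633
e^{−rT} = e^{−0.0335·2.9735} = 0.905188
N(d₁) = 0.501320,  N(d₂) = 0.291972
Call price V = S·N(d₁) − K·e^{−rT}·N(d₂) = 55.215352 − 37.359995 = 17.855357
φ(d₁) = (1/√(2π))·e^{−d₁²/2} = 0.398940
ν = S·φ(d₁)·√T = 75.768159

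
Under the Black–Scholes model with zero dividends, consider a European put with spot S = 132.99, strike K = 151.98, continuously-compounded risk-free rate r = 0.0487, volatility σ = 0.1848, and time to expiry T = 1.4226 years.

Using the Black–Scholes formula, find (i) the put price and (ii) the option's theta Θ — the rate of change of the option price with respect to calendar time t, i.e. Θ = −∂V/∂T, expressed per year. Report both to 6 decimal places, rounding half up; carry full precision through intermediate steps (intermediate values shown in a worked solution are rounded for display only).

price = 16.971611
Θ = 0.486670

σ√T = 0.1848·√1.4226 = 0.220416
d₁ = (ln(S/K) + (r+σ²/2)T) / (σ√T) = (ln(132.99/151.98) + (0.0487+0.1848²/2)·1.4226) / 0.220416 = (-0.133475 + 0.093572) / 0.220416 = -0.181034
d₂ = d₁ − σ√T = -0.181034 − 0.220416 = -0.401450
e^{−rT} = e^{−0.0487·1.4226} = 0.933065
N(−d₁) = 0.571829,  N(−d₂) = 0.655956
Put price V = K·e^{−rT}·N(−d₂) − S·N(−d₁) = 93.019206 − 76.047595 = 16.971611
φ(d₁) = (1/√(2π))·e^{−d₁²/2} = 0.392458
Θ = −S·φ(d₁)·σ/(2√T) + r·K·e^{−rT}·N(−d₂) = −4.043366 + 4.530035 = 0.486670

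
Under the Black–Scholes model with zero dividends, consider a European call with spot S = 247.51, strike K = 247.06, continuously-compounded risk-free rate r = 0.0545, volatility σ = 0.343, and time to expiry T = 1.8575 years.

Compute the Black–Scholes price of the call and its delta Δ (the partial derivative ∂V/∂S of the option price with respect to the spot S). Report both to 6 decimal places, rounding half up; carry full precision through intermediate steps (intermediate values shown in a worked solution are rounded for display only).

σ√T = 0.343·√1.8575 = 0.467475
d₁ = (ln(S/K) + (r+σ²/2)T) / (σ√T) = (ln(247.51/247.06) + (0.0545+0.343²/2)·1.8575) / 0.467475 = (0.001820 + 0.210500) / 0.467475 = 0.454185
d₂ = d₁ − σ√T = 0.454185 − 0.467475 = -0.013291
e^{−rT} = e^{−0.0545·1.8575} = 0.903722
N(d₁) = 0.675152,  N(d₂) = 0.494698
Call price V = S·N(d₁) − K·e^{−rT}·N(d₂) = 167.106877 − 110.452953 = 56.653924
Δ = N(d₁) = 0.675152

price = 56.653924
Δ = 0.675152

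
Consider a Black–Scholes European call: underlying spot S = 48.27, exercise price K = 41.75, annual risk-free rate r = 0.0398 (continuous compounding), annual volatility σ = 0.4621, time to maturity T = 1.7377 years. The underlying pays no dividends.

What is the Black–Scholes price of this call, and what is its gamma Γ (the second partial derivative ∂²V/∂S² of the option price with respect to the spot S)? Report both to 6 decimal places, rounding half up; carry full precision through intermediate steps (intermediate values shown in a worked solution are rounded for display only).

σ√T = 0.4621·√1.7377 = 0.609149
d₁ = (ln(S/K) + (r+σ²/2)T) / (σ√T) = (ln(48.27/41.75) + (0.0398+0.4621²/2)·1.7377) / 0.609149 = (0.145111 + 0.254692) / 0.609149 = 0.656330
d₂ = d₁ − σ√T = 0.656330 − 0.609149 = 0.047181
e^{−rT} = e^{−0.0398·1.7377} = 0.933177
N(d₁) = 0.744194,  N(d₂) = 0.518815
Call price V = S·N(d₁) − K·e^{−rT}·N(d₂) = 35.922243 − 20.213121 = 15.709122
φ(d₁) = (1/√(2π))·e^{−d₁²/2} = 0.321640
Γ = φ(d₁) / (S·σ·√T) = 0.010939

price = 15.709122
Γ = 0.010939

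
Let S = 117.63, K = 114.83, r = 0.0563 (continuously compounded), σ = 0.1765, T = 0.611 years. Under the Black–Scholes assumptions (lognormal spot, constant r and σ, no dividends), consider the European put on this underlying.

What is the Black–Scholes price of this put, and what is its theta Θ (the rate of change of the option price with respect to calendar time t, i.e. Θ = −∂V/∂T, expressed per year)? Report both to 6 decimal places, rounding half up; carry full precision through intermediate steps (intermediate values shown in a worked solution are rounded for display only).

σ√T = 0.1765·√0.611 = 0.137964
d₁ = (ln(S/K) + (r+σ²/2)T) / (σ√T) = (ln(117.63/114.83) + (0.0563+0.1765²/2)·0.611) / 0.137964 = (0.024091 + 0.043916) / 0.137964 = 0.492938
d₂ = d₁ − σ√T = 0.492938 − 0.137964 = 0.354974
e^{−rT} = e^{−0.0563·0.611} = 0.966186
N(−d₁) = 0.311028,  N(−d₂) = 0.361304
Put price V = K·e^{−rT}·N(−d₂) − S·N(−d₁) = 40.085677 − 36.586242 = 3.499436
φ(d₁) = (1/√(2π))·e^{−d₁²/2} = 0.353302
Θ = −S·φ(d₁)·σ/(2√T) + r·K·e^{−rT}·N(−d₂) = −4.692001 + 2.256824 = -2.435177

price = 3.499436
Θ = -2.435177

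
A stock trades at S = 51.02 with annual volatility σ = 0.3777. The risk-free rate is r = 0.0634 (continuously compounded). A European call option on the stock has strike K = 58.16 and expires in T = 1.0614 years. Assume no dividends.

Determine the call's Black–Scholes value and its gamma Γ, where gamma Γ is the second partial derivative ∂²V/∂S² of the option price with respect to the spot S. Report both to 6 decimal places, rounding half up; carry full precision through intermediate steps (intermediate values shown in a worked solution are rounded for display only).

σ√T = 0.3777·√1.0614 = 0.389123
d₁ = (ln(S/K) + (r+σ²/2)T) / (σ√T) = (ln(51.02/58.16) + (0.0634+0.3777²/2)·1.0614) / 0.389123 = (-0.130980 + 0.143001) / 0.389123 = 0.030892
d₂ = d₁ − σ√T = 0.030892 − 0.389123 = -0.358230
e^{−rT} = e^{−0.0634·1.0614} = 0.934921
N(d₁) = 0.512322,  N(d₂) = 0.360085
Call price V = S·N(d₁) − K·e^{−rT}·N(d₂) = 26.138681 − 19.579657 = 6.559024
φ(d₁) = (1/√(2π))·e^{−d₁²/2} = 0.398752
Γ = φ(d₁) / (S·σ·√T) = 0.020085

price = 6.559024
Γ = 0.020085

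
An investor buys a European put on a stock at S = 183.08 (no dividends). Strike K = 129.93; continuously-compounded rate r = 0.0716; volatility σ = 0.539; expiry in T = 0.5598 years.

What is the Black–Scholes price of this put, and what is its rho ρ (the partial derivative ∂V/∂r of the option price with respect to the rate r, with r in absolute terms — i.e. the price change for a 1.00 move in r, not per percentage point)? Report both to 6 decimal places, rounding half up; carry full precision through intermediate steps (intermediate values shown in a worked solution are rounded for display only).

price = 5.514037
ρ = -15.876106

σ√T = 0.539·√0.5598 = 0.403279
d₁ = (ln(S/K) + (r+σ²/2)T) / (σ√T) = (ln(183.08/129.93) + (0.0716+0.539²/2)·0.5598) / 0.403279 = (0.342927 + 0.121399) / 0.403279 = 1.151377
d₂ = d₁ − σ√T = 1.151377 − 0.403279 = 0.748099
e^{−rT} = e^{−0.0716·0.5598} = 0.960711
N(−d₁) = 0.124789,  N(−d₂) = 0.227200
Put price V = K·e^{−rT}·N(−d₂) − S·N(−d₁) = 28.360319 − 22.846281 = 5.514037
ρ = −K·T·e^{−rT}·N(−d₂) = -15.876106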